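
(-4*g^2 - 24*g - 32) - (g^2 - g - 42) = -5*g^2 - 23*g + 10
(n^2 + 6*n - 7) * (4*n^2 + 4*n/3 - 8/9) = 4*n^4 + 76*n^3/3 - 188*n^2/9 - 44*n/3 + 56/9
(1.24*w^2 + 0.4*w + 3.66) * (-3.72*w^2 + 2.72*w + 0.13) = -4.6128*w^4 + 1.8848*w^3 - 12.366*w^2 + 10.0072*w + 0.4758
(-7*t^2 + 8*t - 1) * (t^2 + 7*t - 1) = -7*t^4 - 41*t^3 + 62*t^2 - 15*t + 1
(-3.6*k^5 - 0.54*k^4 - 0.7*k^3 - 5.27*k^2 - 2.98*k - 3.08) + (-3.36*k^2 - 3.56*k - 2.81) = -3.6*k^5 - 0.54*k^4 - 0.7*k^3 - 8.63*k^2 - 6.54*k - 5.89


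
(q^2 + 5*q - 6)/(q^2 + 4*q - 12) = (q - 1)/(q - 2)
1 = 1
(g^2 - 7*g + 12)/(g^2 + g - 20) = (g - 3)/(g + 5)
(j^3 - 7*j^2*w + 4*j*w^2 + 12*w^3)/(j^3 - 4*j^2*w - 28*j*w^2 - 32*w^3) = (-j^3 + 7*j^2*w - 4*j*w^2 - 12*w^3)/(-j^3 + 4*j^2*w + 28*j*w^2 + 32*w^3)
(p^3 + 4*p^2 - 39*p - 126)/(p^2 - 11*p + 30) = (p^2 + 10*p + 21)/(p - 5)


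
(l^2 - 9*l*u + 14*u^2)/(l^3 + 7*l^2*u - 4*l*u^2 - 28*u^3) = (l - 7*u)/(l^2 + 9*l*u + 14*u^2)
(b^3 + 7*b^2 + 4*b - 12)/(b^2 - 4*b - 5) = (-b^3 - 7*b^2 - 4*b + 12)/(-b^2 + 4*b + 5)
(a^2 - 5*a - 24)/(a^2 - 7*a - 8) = (a + 3)/(a + 1)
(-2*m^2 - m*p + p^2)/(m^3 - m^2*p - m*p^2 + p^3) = (-2*m + p)/(m^2 - 2*m*p + p^2)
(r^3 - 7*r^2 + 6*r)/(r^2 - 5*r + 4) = r*(r - 6)/(r - 4)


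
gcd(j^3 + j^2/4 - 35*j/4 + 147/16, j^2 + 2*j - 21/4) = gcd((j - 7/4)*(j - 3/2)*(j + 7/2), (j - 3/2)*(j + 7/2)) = j^2 + 2*j - 21/4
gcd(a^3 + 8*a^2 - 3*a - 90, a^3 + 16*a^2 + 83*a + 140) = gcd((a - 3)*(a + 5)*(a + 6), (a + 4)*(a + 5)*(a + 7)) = a + 5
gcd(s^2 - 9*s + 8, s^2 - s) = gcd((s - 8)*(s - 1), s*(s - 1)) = s - 1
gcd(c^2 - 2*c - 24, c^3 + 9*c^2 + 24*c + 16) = c + 4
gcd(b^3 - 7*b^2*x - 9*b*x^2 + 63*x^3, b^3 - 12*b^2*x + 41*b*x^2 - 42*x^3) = b^2 - 10*b*x + 21*x^2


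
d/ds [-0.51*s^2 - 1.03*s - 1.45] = -1.02*s - 1.03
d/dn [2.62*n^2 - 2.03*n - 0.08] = 5.24*n - 2.03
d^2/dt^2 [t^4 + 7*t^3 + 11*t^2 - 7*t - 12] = 12*t^2 + 42*t + 22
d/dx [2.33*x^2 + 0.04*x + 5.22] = 4.66*x + 0.04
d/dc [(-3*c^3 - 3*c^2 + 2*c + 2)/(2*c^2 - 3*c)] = (-6*c^4 + 18*c^3 + 5*c^2 - 8*c + 6)/(c^2*(4*c^2 - 12*c + 9))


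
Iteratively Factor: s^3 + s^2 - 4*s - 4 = (s + 1)*(s^2 - 4) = (s - 2)*(s + 1)*(s + 2)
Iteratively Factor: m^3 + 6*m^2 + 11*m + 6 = (m + 1)*(m^2 + 5*m + 6) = (m + 1)*(m + 2)*(m + 3)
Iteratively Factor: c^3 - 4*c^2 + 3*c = (c)*(c^2 - 4*c + 3) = c*(c - 3)*(c - 1)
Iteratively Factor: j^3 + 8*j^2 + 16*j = (j + 4)*(j^2 + 4*j) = j*(j + 4)*(j + 4)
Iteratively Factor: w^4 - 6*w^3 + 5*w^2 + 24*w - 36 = (w - 3)*(w^3 - 3*w^2 - 4*w + 12) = (w - 3)^2*(w^2 - 4) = (w - 3)^2*(w - 2)*(w + 2)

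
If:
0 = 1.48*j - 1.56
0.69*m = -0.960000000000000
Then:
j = 1.05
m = -1.39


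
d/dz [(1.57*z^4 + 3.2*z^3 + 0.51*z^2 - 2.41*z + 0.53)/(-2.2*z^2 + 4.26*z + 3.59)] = (-6.908*z^5 + 13.0246*z^4 + 49.8092*z^3 + 31.3346*z^2 + 5.9938*z - 10.9097)/(4.84*z^4 - 18.744*z^3 + 2.3516*z^2 + 30.5868*z + 12.8881)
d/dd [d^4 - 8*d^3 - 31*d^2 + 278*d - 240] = 4*d^3 - 24*d^2 - 62*d + 278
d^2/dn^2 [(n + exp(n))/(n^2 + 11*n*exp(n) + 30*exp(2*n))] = (2*(n + exp(n))*(11*n*exp(n) + 2*n + 60*exp(2*n) + 11*exp(n))^2 - ((n + exp(n))*(11*n*exp(n) + 120*exp(2*n) + 22*exp(n) + 2) + 2*(exp(n) + 1)*(11*n*exp(n) + 2*n + 60*exp(2*n) + 11*exp(n)))*(n^2 + 11*n*exp(n) + 30*exp(2*n)) + (n^2 + 11*n*exp(n) + 30*exp(2*n))^2*exp(n))/(n^2 + 11*n*exp(n) + 30*exp(2*n))^3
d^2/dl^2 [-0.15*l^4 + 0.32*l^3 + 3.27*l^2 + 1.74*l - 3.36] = -1.8*l^2 + 1.92*l + 6.54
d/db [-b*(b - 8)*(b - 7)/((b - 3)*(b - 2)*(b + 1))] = (-11*b^4 + 110*b^3 - 227*b^2 + 180*b - 336)/(b^6 - 8*b^5 + 18*b^4 + 4*b^3 - 47*b^2 + 12*b + 36)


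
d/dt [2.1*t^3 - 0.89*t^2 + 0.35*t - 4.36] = 6.3*t^2 - 1.78*t + 0.35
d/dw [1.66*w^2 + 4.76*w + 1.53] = 3.32*w + 4.76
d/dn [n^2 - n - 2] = 2*n - 1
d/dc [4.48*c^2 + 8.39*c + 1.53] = 8.96*c + 8.39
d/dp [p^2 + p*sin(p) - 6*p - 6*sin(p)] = p*cos(p) + 2*p + sin(p) - 6*cos(p) - 6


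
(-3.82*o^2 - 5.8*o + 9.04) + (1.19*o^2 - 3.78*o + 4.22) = -2.63*o^2 - 9.58*o + 13.26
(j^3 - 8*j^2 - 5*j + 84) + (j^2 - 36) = j^3 - 7*j^2 - 5*j + 48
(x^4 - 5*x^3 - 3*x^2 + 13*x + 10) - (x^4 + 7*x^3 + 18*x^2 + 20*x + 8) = -12*x^3 - 21*x^2 - 7*x + 2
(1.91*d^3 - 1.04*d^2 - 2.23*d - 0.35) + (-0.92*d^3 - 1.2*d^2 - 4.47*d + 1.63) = 0.99*d^3 - 2.24*d^2 - 6.7*d + 1.28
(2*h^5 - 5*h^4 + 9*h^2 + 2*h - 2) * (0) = 0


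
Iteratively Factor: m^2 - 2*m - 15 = (m - 5)*(m + 3)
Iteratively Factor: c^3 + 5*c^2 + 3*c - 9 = (c + 3)*(c^2 + 2*c - 3) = (c + 3)^2*(c - 1)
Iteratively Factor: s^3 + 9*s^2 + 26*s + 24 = (s + 3)*(s^2 + 6*s + 8) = (s + 2)*(s + 3)*(s + 4)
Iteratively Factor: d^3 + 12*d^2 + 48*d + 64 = (d + 4)*(d^2 + 8*d + 16) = (d + 4)^2*(d + 4)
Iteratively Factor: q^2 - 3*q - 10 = (q + 2)*(q - 5)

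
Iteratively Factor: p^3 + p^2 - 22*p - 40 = (p - 5)*(p^2 + 6*p + 8) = (p - 5)*(p + 4)*(p + 2)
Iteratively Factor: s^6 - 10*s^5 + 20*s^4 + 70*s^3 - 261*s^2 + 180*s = (s)*(s^5 - 10*s^4 + 20*s^3 + 70*s^2 - 261*s + 180) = s*(s - 1)*(s^4 - 9*s^3 + 11*s^2 + 81*s - 180) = s*(s - 4)*(s - 1)*(s^3 - 5*s^2 - 9*s + 45) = s*(s - 4)*(s - 3)*(s - 1)*(s^2 - 2*s - 15) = s*(s - 4)*(s - 3)*(s - 1)*(s + 3)*(s - 5)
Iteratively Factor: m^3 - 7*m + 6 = (m + 3)*(m^2 - 3*m + 2) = (m - 1)*(m + 3)*(m - 2)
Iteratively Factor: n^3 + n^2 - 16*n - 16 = (n + 1)*(n^2 - 16) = (n + 1)*(n + 4)*(n - 4)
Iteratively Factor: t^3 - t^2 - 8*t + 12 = (t - 2)*(t^2 + t - 6) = (t - 2)^2*(t + 3)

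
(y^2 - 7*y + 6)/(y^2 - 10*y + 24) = (y - 1)/(y - 4)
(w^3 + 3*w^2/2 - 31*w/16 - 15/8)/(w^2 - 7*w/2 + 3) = (16*w^3 + 24*w^2 - 31*w - 30)/(8*(2*w^2 - 7*w + 6))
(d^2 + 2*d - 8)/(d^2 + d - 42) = (d^2 + 2*d - 8)/(d^2 + d - 42)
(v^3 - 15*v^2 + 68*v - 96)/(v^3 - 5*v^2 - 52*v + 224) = (v - 3)/(v + 7)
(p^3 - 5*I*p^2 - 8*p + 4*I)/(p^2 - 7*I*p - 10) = (p^2 - 3*I*p - 2)/(p - 5*I)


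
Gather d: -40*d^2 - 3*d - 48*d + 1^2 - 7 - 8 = -40*d^2 - 51*d - 14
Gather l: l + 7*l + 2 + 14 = 8*l + 16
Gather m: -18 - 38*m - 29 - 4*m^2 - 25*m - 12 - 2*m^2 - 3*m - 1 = -6*m^2 - 66*m - 60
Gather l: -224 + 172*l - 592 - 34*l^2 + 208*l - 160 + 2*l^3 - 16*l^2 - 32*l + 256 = 2*l^3 - 50*l^2 + 348*l - 720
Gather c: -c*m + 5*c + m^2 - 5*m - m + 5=c*(5 - m) + m^2 - 6*m + 5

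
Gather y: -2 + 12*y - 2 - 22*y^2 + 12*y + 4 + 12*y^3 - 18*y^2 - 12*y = 12*y^3 - 40*y^2 + 12*y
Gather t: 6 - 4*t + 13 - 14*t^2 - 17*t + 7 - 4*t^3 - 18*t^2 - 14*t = -4*t^3 - 32*t^2 - 35*t + 26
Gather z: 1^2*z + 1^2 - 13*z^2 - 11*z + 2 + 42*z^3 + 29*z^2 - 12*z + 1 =42*z^3 + 16*z^2 - 22*z + 4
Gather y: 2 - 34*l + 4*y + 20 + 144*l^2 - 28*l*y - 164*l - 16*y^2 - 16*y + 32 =144*l^2 - 198*l - 16*y^2 + y*(-28*l - 12) + 54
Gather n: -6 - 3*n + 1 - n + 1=-4*n - 4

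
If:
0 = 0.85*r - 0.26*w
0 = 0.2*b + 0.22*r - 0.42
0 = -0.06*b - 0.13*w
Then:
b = 2.49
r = -0.35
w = -1.15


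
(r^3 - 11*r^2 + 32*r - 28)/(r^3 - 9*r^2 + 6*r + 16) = (r^2 - 9*r + 14)/(r^2 - 7*r - 8)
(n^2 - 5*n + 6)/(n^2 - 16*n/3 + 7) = 3*(n - 2)/(3*n - 7)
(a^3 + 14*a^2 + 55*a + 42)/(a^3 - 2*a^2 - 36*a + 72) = (a^2 + 8*a + 7)/(a^2 - 8*a + 12)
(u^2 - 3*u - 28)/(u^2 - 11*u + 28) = (u + 4)/(u - 4)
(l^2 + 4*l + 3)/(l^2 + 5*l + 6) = (l + 1)/(l + 2)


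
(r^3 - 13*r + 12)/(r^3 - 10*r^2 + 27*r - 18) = (r + 4)/(r - 6)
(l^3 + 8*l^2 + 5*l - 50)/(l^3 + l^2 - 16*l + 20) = (l + 5)/(l - 2)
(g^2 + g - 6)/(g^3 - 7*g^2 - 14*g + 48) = 1/(g - 8)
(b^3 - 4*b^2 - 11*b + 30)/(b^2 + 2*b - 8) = (b^2 - 2*b - 15)/(b + 4)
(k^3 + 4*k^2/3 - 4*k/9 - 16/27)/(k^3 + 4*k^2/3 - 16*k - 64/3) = (k^2 - 4/9)/(k^2 - 16)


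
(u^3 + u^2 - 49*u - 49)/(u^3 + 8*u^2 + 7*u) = (u - 7)/u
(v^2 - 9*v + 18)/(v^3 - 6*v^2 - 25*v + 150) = (v - 3)/(v^2 - 25)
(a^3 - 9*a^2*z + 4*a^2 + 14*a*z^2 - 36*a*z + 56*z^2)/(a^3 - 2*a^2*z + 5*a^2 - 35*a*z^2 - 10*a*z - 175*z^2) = (a^2 - 2*a*z + 4*a - 8*z)/(a^2 + 5*a*z + 5*a + 25*z)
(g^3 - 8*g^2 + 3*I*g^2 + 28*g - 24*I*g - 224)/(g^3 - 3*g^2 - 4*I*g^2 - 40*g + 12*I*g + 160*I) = (g + 7*I)/(g + 5)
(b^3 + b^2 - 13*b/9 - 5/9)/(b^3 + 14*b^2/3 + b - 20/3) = (b + 1/3)/(b + 4)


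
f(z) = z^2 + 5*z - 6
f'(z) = 2*z + 5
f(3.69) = 26.07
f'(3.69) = 12.38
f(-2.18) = -12.15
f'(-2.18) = 0.64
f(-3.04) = -11.96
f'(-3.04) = -1.08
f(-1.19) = -10.53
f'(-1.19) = 2.62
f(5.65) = 54.17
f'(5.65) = 16.30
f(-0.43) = -7.97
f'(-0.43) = 4.14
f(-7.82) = 16.05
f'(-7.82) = -10.64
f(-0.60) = -8.64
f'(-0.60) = 3.80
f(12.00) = 198.00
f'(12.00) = 29.00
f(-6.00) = 0.00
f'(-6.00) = -7.00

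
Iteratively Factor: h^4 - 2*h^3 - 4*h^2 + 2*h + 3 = (h - 1)*(h^3 - h^2 - 5*h - 3) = (h - 1)*(h + 1)*(h^2 - 2*h - 3) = (h - 1)*(h + 1)^2*(h - 3)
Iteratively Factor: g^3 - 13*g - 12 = (g - 4)*(g^2 + 4*g + 3) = (g - 4)*(g + 3)*(g + 1)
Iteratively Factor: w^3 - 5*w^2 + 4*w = (w - 4)*(w^2 - w) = (w - 4)*(w - 1)*(w)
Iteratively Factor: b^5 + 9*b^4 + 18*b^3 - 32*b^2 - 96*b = (b + 4)*(b^4 + 5*b^3 - 2*b^2 - 24*b) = (b + 3)*(b + 4)*(b^3 + 2*b^2 - 8*b) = b*(b + 3)*(b + 4)*(b^2 + 2*b - 8) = b*(b - 2)*(b + 3)*(b + 4)*(b + 4)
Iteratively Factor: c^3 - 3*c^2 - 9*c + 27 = (c - 3)*(c^2 - 9) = (c - 3)*(c + 3)*(c - 3)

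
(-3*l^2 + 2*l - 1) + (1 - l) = -3*l^2 + l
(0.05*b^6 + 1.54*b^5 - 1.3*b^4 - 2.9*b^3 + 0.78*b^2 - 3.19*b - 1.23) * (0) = 0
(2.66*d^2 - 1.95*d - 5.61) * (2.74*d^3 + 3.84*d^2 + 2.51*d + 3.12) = 7.2884*d^5 + 4.8714*d^4 - 16.1828*d^3 - 18.1377*d^2 - 20.1651*d - 17.5032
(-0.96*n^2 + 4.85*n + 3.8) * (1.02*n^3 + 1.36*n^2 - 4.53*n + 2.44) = -0.9792*n^5 + 3.6414*n^4 + 14.8208*n^3 - 19.1449*n^2 - 5.38*n + 9.272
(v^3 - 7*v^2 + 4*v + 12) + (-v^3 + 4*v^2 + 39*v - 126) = -3*v^2 + 43*v - 114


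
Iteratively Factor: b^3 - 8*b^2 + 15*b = (b - 3)*(b^2 - 5*b) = (b - 5)*(b - 3)*(b)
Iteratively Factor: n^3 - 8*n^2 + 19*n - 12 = (n - 1)*(n^2 - 7*n + 12) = (n - 3)*(n - 1)*(n - 4)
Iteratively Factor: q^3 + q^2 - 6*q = (q)*(q^2 + q - 6) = q*(q - 2)*(q + 3)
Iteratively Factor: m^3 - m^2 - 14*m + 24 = (m - 3)*(m^2 + 2*m - 8) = (m - 3)*(m + 4)*(m - 2)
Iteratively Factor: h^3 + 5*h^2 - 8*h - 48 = (h + 4)*(h^2 + h - 12) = (h + 4)^2*(h - 3)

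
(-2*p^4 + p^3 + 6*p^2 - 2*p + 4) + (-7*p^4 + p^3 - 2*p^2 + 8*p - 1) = -9*p^4 + 2*p^3 + 4*p^2 + 6*p + 3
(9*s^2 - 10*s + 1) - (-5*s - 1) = 9*s^2 - 5*s + 2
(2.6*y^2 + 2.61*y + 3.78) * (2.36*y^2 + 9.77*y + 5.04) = 6.136*y^4 + 31.5616*y^3 + 47.5245*y^2 + 50.085*y + 19.0512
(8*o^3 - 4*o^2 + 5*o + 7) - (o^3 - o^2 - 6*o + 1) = 7*o^3 - 3*o^2 + 11*o + 6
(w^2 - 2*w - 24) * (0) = 0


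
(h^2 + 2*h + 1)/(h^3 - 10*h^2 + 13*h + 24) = (h + 1)/(h^2 - 11*h + 24)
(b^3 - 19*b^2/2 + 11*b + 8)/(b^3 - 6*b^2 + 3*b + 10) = (b^2 - 15*b/2 - 4)/(b^2 - 4*b - 5)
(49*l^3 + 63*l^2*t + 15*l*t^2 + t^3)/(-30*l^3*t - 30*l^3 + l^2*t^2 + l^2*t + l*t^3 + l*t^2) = (49*l^3 + 63*l^2*t + 15*l*t^2 + t^3)/(l*(-30*l^2*t - 30*l^2 + l*t^2 + l*t + t^3 + t^2))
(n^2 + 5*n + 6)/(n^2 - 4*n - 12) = (n + 3)/(n - 6)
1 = 1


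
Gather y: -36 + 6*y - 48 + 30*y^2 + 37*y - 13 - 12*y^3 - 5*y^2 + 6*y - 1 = -12*y^3 + 25*y^2 + 49*y - 98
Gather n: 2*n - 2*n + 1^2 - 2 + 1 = 0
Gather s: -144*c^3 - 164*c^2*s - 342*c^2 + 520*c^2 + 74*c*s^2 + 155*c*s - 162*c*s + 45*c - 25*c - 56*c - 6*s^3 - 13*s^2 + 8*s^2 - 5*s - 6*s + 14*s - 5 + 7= -144*c^3 + 178*c^2 - 36*c - 6*s^3 + s^2*(74*c - 5) + s*(-164*c^2 - 7*c + 3) + 2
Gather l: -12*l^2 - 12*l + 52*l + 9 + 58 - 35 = -12*l^2 + 40*l + 32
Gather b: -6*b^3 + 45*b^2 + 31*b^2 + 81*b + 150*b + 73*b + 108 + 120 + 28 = -6*b^3 + 76*b^2 + 304*b + 256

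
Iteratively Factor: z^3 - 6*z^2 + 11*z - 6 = (z - 3)*(z^2 - 3*z + 2) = (z - 3)*(z - 2)*(z - 1)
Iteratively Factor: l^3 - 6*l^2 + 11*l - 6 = (l - 3)*(l^2 - 3*l + 2) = (l - 3)*(l - 2)*(l - 1)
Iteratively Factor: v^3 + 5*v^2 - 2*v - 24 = (v - 2)*(v^2 + 7*v + 12) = (v - 2)*(v + 4)*(v + 3)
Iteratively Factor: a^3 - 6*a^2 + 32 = (a - 4)*(a^2 - 2*a - 8) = (a - 4)*(a + 2)*(a - 4)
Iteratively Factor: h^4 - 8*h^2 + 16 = (h + 2)*(h^3 - 2*h^2 - 4*h + 8) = (h + 2)^2*(h^2 - 4*h + 4) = (h - 2)*(h + 2)^2*(h - 2)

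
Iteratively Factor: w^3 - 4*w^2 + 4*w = (w)*(w^2 - 4*w + 4) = w*(w - 2)*(w - 2)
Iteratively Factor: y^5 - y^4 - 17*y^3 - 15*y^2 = (y + 3)*(y^4 - 4*y^3 - 5*y^2) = y*(y + 3)*(y^3 - 4*y^2 - 5*y) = y*(y + 1)*(y + 3)*(y^2 - 5*y) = y*(y - 5)*(y + 1)*(y + 3)*(y)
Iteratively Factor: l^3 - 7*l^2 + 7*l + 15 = (l - 5)*(l^2 - 2*l - 3) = (l - 5)*(l + 1)*(l - 3)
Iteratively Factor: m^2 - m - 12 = (m - 4)*(m + 3)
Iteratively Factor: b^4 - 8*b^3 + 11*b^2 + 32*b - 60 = (b - 2)*(b^3 - 6*b^2 - b + 30) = (b - 2)*(b + 2)*(b^2 - 8*b + 15) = (b - 5)*(b - 2)*(b + 2)*(b - 3)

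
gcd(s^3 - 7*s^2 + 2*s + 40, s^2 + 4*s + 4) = s + 2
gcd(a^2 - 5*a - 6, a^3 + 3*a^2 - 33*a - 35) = a + 1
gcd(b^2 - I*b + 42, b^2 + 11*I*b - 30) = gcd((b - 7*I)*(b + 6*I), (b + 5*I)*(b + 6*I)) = b + 6*I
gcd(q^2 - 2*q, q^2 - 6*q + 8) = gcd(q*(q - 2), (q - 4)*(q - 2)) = q - 2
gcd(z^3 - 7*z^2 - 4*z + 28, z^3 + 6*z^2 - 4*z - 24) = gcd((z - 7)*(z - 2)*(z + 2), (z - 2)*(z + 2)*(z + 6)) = z^2 - 4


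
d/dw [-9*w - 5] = -9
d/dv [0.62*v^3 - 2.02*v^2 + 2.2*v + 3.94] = 1.86*v^2 - 4.04*v + 2.2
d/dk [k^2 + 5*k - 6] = 2*k + 5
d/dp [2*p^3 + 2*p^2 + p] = 6*p^2 + 4*p + 1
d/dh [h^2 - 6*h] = 2*h - 6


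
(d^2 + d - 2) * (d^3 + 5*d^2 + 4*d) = d^5 + 6*d^4 + 7*d^3 - 6*d^2 - 8*d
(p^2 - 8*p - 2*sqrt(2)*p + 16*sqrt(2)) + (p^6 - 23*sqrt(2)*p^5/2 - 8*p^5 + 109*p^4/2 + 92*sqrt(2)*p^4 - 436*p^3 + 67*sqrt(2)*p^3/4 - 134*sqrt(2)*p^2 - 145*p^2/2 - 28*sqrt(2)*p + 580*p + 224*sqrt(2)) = p^6 - 23*sqrt(2)*p^5/2 - 8*p^5 + 109*p^4/2 + 92*sqrt(2)*p^4 - 436*p^3 + 67*sqrt(2)*p^3/4 - 134*sqrt(2)*p^2 - 143*p^2/2 - 30*sqrt(2)*p + 572*p + 240*sqrt(2)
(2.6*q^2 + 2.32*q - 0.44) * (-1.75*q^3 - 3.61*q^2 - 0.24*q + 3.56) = -4.55*q^5 - 13.446*q^4 - 8.2292*q^3 + 10.2876*q^2 + 8.3648*q - 1.5664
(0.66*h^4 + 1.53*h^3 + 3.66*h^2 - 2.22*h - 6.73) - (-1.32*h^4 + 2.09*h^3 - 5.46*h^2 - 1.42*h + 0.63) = 1.98*h^4 - 0.56*h^3 + 9.12*h^2 - 0.8*h - 7.36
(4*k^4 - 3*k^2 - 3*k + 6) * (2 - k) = -4*k^5 + 8*k^4 + 3*k^3 - 3*k^2 - 12*k + 12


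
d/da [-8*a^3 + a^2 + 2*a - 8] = -24*a^2 + 2*a + 2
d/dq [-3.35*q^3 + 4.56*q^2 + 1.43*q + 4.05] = -10.05*q^2 + 9.12*q + 1.43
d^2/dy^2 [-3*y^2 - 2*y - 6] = -6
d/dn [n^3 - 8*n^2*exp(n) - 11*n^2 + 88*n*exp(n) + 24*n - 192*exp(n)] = -8*n^2*exp(n) + 3*n^2 + 72*n*exp(n) - 22*n - 104*exp(n) + 24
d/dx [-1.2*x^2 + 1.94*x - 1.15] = 1.94 - 2.4*x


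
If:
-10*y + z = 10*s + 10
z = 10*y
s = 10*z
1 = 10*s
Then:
No Solution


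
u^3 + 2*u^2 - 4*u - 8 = (u - 2)*(u + 2)^2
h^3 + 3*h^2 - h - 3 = (h - 1)*(h + 1)*(h + 3)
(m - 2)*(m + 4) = m^2 + 2*m - 8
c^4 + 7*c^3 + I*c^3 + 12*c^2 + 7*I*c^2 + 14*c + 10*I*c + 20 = (c + 2)*(c + 5)*(c - I)*(c + 2*I)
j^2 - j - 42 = (j - 7)*(j + 6)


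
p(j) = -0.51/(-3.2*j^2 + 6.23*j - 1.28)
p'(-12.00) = 0.00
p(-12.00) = 0.00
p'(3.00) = -0.05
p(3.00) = 0.04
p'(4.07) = -0.01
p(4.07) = 0.02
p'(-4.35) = 0.00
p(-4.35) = 0.01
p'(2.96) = -0.05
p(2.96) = 0.05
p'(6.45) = -0.00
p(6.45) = 0.01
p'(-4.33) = 0.00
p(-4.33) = 0.01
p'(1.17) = -0.24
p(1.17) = -0.31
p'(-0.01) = 1.78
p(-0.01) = 0.38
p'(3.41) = -0.03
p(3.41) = 0.03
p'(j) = -0.51*(6.4*j - 6.23)/(-3.2*j^2 + 6.23*j - 1.28)^2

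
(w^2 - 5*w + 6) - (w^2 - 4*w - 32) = 38 - w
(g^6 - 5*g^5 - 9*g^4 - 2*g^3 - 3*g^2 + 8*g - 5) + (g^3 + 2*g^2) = g^6 - 5*g^5 - 9*g^4 - g^3 - g^2 + 8*g - 5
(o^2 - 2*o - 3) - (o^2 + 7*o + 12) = -9*o - 15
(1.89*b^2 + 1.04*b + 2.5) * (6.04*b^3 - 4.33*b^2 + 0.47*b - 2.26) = 11.4156*b^5 - 1.9021*b^4 + 11.4851*b^3 - 14.6076*b^2 - 1.1754*b - 5.65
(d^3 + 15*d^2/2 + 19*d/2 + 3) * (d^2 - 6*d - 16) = d^5 + 3*d^4/2 - 103*d^3/2 - 174*d^2 - 170*d - 48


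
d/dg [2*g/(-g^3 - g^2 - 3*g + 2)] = 2*(2*g^3 + g^2 + 2)/(g^6 + 2*g^5 + 7*g^4 + 2*g^3 + 5*g^2 - 12*g + 4)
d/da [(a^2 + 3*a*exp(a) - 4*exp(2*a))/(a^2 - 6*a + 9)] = (3*a^2*exp(a) - 8*a*exp(2*a) - 12*a*exp(a) - 6*a + 32*exp(2*a) - 9*exp(a))/(a^3 - 9*a^2 + 27*a - 27)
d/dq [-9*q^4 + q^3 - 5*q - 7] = -36*q^3 + 3*q^2 - 5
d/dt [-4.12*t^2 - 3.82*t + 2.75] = -8.24*t - 3.82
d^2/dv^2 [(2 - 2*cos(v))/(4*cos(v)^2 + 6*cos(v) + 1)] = 2*(36*(1 - cos(2*v))^2*cos(v) - 22*(1 - cos(2*v))^2 + 71*cos(v) - 53*cos(2*v) - 8*cos(5*v) + 111)/(6*cos(v) + 2*cos(2*v) + 3)^3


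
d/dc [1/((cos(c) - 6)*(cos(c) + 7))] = (sin(c) + sin(2*c))/((cos(c) - 6)^2*(cos(c) + 7)^2)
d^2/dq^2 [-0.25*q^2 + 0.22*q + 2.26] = -0.500000000000000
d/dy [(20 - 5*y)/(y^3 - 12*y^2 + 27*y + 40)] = 5*(-y^3 + 12*y^2 - 27*y + 3*(y - 4)*(y^2 - 8*y + 9) - 40)/(y^3 - 12*y^2 + 27*y + 40)^2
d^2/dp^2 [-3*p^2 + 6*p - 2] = -6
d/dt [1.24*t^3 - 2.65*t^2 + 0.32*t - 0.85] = 3.72*t^2 - 5.3*t + 0.32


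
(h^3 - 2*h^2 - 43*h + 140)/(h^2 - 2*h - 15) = (h^2 + 3*h - 28)/(h + 3)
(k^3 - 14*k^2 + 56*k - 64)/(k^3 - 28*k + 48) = (k - 8)/(k + 6)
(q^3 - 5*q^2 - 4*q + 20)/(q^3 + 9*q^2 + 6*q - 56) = (q^2 - 3*q - 10)/(q^2 + 11*q + 28)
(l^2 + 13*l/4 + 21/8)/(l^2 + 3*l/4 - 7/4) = (l + 3/2)/(l - 1)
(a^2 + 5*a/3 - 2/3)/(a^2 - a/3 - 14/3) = (3*a - 1)/(3*a - 7)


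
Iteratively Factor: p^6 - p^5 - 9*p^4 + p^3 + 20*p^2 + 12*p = (p + 1)*(p^5 - 2*p^4 - 7*p^3 + 8*p^2 + 12*p) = (p - 2)*(p + 1)*(p^4 - 7*p^2 - 6*p) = (p - 2)*(p + 1)*(p + 2)*(p^3 - 2*p^2 - 3*p) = (p - 2)*(p + 1)^2*(p + 2)*(p^2 - 3*p) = p*(p - 2)*(p + 1)^2*(p + 2)*(p - 3)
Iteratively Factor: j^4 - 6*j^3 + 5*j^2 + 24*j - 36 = (j - 2)*(j^3 - 4*j^2 - 3*j + 18) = (j - 2)*(j + 2)*(j^2 - 6*j + 9) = (j - 3)*(j - 2)*(j + 2)*(j - 3)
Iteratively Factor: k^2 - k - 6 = (k - 3)*(k + 2)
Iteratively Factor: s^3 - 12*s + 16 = (s - 2)*(s^2 + 2*s - 8) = (s - 2)^2*(s + 4)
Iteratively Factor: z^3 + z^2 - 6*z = (z + 3)*(z^2 - 2*z) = z*(z + 3)*(z - 2)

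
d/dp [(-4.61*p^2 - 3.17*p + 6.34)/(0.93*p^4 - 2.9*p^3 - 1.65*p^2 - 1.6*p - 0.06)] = (8.5746*p^5 - 4.5247*p^4 - 41.9708*p^3 + 57.3035*p^2 + 21.4752*p + 10.3342)/(0.8649*p^8 - 5.394*p^7 + 5.341*p^6 + 6.594*p^5 + 11.8909*p^4 + 5.628*p^3 + 2.758*p^2 + 0.192*p + 0.0036)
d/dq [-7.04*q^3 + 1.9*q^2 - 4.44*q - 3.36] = -21.12*q^2 + 3.8*q - 4.44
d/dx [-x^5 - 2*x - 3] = -5*x^4 - 2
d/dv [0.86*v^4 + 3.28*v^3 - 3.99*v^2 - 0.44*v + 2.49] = 3.44*v^3 + 9.84*v^2 - 7.98*v - 0.44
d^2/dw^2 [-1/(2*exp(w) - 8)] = (-exp(w) - 4)*exp(w)/(2*(exp(w) - 4)^3)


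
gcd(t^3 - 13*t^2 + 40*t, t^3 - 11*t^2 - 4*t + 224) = t - 8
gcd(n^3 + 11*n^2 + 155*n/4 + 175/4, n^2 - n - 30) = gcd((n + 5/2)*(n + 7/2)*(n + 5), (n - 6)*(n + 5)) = n + 5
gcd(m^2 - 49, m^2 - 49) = m^2 - 49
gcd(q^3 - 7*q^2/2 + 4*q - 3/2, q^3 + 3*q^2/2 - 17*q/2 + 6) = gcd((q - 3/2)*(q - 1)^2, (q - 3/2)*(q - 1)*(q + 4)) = q^2 - 5*q/2 + 3/2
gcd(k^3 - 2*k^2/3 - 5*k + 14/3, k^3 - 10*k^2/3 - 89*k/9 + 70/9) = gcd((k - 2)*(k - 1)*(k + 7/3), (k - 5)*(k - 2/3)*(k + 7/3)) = k + 7/3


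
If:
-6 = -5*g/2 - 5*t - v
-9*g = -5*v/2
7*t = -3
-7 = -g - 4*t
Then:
No Solution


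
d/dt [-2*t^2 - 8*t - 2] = -4*t - 8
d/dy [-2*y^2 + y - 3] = 1 - 4*y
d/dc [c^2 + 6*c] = 2*c + 6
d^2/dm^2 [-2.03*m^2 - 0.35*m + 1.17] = -4.06000000000000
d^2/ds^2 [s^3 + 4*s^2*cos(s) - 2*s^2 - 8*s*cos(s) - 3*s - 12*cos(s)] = -4*s^2*cos(s) - 16*s*sin(s) + 8*s*cos(s) + 6*s + 16*sin(s) + 20*cos(s) - 4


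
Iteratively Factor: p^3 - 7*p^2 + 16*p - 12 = (p - 2)*(p^2 - 5*p + 6) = (p - 2)^2*(p - 3)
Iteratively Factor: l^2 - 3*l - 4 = (l - 4)*(l + 1)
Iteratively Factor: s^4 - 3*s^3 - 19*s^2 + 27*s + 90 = (s - 3)*(s^3 - 19*s - 30) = (s - 3)*(s + 3)*(s^2 - 3*s - 10) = (s - 5)*(s - 3)*(s + 3)*(s + 2)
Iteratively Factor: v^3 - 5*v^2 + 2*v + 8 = (v + 1)*(v^2 - 6*v + 8) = (v - 2)*(v + 1)*(v - 4)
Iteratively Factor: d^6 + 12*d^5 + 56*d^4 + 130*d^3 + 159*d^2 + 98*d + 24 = (d + 1)*(d^5 + 11*d^4 + 45*d^3 + 85*d^2 + 74*d + 24) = (d + 1)^2*(d^4 + 10*d^3 + 35*d^2 + 50*d + 24) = (d + 1)^2*(d + 4)*(d^3 + 6*d^2 + 11*d + 6) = (d + 1)^2*(d + 3)*(d + 4)*(d^2 + 3*d + 2) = (d + 1)^3*(d + 3)*(d + 4)*(d + 2)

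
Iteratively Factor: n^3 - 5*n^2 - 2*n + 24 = (n - 3)*(n^2 - 2*n - 8) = (n - 4)*(n - 3)*(n + 2)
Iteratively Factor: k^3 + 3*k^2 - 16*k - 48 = (k + 4)*(k^2 - k - 12) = (k + 3)*(k + 4)*(k - 4)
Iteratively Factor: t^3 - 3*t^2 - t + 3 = (t + 1)*(t^2 - 4*t + 3) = (t - 1)*(t + 1)*(t - 3)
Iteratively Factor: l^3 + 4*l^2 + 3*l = (l + 3)*(l^2 + l) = l*(l + 3)*(l + 1)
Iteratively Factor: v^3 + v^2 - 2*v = (v + 2)*(v^2 - v) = (v - 1)*(v + 2)*(v)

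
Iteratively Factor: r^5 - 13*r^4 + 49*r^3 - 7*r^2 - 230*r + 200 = (r + 2)*(r^4 - 15*r^3 + 79*r^2 - 165*r + 100) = (r - 1)*(r + 2)*(r^3 - 14*r^2 + 65*r - 100) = (r - 4)*(r - 1)*(r + 2)*(r^2 - 10*r + 25) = (r - 5)*(r - 4)*(r - 1)*(r + 2)*(r - 5)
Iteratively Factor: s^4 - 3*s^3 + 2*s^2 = (s - 1)*(s^3 - 2*s^2) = s*(s - 1)*(s^2 - 2*s) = s^2*(s - 1)*(s - 2)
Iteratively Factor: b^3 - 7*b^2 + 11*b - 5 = (b - 1)*(b^2 - 6*b + 5) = (b - 5)*(b - 1)*(b - 1)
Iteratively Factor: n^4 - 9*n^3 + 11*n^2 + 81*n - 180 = (n - 4)*(n^3 - 5*n^2 - 9*n + 45) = (n - 4)*(n + 3)*(n^2 - 8*n + 15) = (n - 4)*(n - 3)*(n + 3)*(n - 5)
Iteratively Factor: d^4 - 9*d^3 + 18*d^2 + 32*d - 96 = (d - 4)*(d^3 - 5*d^2 - 2*d + 24) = (d - 4)*(d + 2)*(d^2 - 7*d + 12) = (d - 4)*(d - 3)*(d + 2)*(d - 4)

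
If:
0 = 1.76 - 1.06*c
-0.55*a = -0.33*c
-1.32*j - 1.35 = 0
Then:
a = 1.00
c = 1.66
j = -1.02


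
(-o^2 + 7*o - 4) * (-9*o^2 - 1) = 9*o^4 - 63*o^3 + 37*o^2 - 7*o + 4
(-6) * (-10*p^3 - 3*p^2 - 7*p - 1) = 60*p^3 + 18*p^2 + 42*p + 6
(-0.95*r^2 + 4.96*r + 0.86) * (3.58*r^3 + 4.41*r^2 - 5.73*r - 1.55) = -3.401*r^5 + 13.5673*r^4 + 30.3959*r^3 - 23.1557*r^2 - 12.6158*r - 1.333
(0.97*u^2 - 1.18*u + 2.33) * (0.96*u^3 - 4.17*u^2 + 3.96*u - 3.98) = 0.9312*u^5 - 5.1777*u^4 + 10.9986*u^3 - 18.2495*u^2 + 13.9232*u - 9.2734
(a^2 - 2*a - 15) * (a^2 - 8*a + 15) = a^4 - 10*a^3 + 16*a^2 + 90*a - 225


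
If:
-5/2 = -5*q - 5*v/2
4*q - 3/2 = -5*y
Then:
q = 3/8 - 5*y/4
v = 5*y/2 + 1/4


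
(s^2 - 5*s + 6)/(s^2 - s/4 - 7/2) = 4*(s - 3)/(4*s + 7)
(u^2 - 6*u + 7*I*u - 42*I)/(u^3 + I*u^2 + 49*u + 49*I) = (u - 6)/(u^2 - 6*I*u + 7)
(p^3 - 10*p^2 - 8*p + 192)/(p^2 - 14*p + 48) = p + 4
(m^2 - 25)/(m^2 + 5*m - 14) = (m^2 - 25)/(m^2 + 5*m - 14)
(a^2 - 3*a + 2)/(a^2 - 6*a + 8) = (a - 1)/(a - 4)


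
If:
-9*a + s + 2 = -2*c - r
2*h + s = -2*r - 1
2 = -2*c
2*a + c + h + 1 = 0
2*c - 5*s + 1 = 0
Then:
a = -3/35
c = -1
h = 6/35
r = -4/7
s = -1/5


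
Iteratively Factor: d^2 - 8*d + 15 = (d - 3)*(d - 5)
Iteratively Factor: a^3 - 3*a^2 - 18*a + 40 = (a + 4)*(a^2 - 7*a + 10) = (a - 2)*(a + 4)*(a - 5)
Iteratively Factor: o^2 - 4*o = (o)*(o - 4)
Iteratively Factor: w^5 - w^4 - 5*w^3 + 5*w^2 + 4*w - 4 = (w - 2)*(w^4 + w^3 - 3*w^2 - w + 2) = (w - 2)*(w + 2)*(w^3 - w^2 - w + 1) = (w - 2)*(w - 1)*(w + 2)*(w^2 - 1) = (w - 2)*(w - 1)^2*(w + 2)*(w + 1)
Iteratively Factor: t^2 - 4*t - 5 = (t + 1)*(t - 5)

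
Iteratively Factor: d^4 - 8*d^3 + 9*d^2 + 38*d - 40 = (d - 5)*(d^3 - 3*d^2 - 6*d + 8) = (d - 5)*(d + 2)*(d^2 - 5*d + 4) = (d - 5)*(d - 4)*(d + 2)*(d - 1)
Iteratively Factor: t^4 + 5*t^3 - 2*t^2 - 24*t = (t + 4)*(t^3 + t^2 - 6*t) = (t - 2)*(t + 4)*(t^2 + 3*t) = (t - 2)*(t + 3)*(t + 4)*(t)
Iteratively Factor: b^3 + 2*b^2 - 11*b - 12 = (b + 4)*(b^2 - 2*b - 3) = (b + 1)*(b + 4)*(b - 3)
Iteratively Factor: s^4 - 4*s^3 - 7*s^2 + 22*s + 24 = (s + 1)*(s^3 - 5*s^2 - 2*s + 24) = (s - 3)*(s + 1)*(s^2 - 2*s - 8) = (s - 3)*(s + 1)*(s + 2)*(s - 4)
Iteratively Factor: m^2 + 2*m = (m)*(m + 2)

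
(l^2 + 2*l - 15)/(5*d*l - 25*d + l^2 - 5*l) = (l^2 + 2*l - 15)/(5*d*l - 25*d + l^2 - 5*l)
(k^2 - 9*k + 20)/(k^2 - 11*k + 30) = (k - 4)/(k - 6)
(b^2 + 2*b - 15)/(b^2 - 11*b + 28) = (b^2 + 2*b - 15)/(b^2 - 11*b + 28)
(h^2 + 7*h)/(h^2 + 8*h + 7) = h/(h + 1)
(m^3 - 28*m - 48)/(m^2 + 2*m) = m - 2 - 24/m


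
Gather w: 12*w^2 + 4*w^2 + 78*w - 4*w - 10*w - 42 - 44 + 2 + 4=16*w^2 + 64*w - 80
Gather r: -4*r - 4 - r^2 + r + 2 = -r^2 - 3*r - 2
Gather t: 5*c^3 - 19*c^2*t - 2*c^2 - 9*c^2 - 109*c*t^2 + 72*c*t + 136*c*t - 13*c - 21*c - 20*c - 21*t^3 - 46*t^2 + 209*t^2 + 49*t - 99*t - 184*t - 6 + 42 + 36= 5*c^3 - 11*c^2 - 54*c - 21*t^3 + t^2*(163 - 109*c) + t*(-19*c^2 + 208*c - 234) + 72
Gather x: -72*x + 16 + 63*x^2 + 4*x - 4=63*x^2 - 68*x + 12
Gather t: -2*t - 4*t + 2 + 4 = 6 - 6*t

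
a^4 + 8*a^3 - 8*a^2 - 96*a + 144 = (a - 2)^2*(a + 6)^2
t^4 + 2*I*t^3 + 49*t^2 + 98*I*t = t*(t - 7*I)*(t + 2*I)*(t + 7*I)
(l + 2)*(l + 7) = l^2 + 9*l + 14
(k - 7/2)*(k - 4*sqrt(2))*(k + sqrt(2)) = k^3 - 3*sqrt(2)*k^2 - 7*k^2/2 - 8*k + 21*sqrt(2)*k/2 + 28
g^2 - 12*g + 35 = (g - 7)*(g - 5)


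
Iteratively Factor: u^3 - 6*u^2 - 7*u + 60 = (u - 4)*(u^2 - 2*u - 15) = (u - 4)*(u + 3)*(u - 5)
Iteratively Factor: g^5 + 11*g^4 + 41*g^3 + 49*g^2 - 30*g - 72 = (g + 4)*(g^4 + 7*g^3 + 13*g^2 - 3*g - 18) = (g + 2)*(g + 4)*(g^3 + 5*g^2 + 3*g - 9) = (g + 2)*(g + 3)*(g + 4)*(g^2 + 2*g - 3) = (g + 2)*(g + 3)^2*(g + 4)*(g - 1)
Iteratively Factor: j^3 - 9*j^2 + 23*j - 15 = (j - 3)*(j^2 - 6*j + 5) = (j - 3)*(j - 1)*(j - 5)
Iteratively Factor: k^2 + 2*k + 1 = (k + 1)*(k + 1)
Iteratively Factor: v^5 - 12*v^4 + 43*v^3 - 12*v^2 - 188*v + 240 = (v - 4)*(v^4 - 8*v^3 + 11*v^2 + 32*v - 60) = (v - 5)*(v - 4)*(v^3 - 3*v^2 - 4*v + 12) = (v - 5)*(v - 4)*(v + 2)*(v^2 - 5*v + 6) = (v - 5)*(v - 4)*(v - 3)*(v + 2)*(v - 2)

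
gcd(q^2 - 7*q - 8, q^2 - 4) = 1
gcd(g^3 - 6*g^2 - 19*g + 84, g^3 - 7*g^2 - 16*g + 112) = g^2 - 3*g - 28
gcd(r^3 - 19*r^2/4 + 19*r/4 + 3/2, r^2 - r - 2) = r - 2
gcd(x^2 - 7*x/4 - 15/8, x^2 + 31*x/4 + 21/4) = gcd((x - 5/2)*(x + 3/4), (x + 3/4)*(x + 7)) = x + 3/4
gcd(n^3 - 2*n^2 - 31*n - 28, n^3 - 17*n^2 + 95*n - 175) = n - 7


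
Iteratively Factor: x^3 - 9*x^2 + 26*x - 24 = (x - 4)*(x^2 - 5*x + 6) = (x - 4)*(x - 2)*(x - 3)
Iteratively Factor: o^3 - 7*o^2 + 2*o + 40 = (o + 2)*(o^2 - 9*o + 20) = (o - 5)*(o + 2)*(o - 4)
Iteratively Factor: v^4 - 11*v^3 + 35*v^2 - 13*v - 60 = (v + 1)*(v^3 - 12*v^2 + 47*v - 60) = (v - 5)*(v + 1)*(v^2 - 7*v + 12) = (v - 5)*(v - 4)*(v + 1)*(v - 3)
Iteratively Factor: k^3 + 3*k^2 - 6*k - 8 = (k + 1)*(k^2 + 2*k - 8) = (k + 1)*(k + 4)*(k - 2)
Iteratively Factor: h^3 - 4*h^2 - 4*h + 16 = (h + 2)*(h^2 - 6*h + 8) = (h - 4)*(h + 2)*(h - 2)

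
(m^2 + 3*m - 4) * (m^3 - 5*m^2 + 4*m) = m^5 - 2*m^4 - 15*m^3 + 32*m^2 - 16*m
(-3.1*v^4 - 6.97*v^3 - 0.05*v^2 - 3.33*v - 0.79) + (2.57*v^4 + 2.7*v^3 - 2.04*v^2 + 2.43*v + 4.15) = -0.53*v^4 - 4.27*v^3 - 2.09*v^2 - 0.9*v + 3.36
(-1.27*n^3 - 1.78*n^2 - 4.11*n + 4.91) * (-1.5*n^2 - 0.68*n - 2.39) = 1.905*n^5 + 3.5336*n^4 + 10.4107*n^3 - 0.316*n^2 + 6.4841*n - 11.7349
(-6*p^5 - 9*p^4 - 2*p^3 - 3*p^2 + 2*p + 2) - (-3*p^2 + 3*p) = -6*p^5 - 9*p^4 - 2*p^3 - p + 2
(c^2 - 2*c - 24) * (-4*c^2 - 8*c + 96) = -4*c^4 + 208*c^2 - 2304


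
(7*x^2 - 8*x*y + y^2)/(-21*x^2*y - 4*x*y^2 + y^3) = (-x + y)/(y*(3*x + y))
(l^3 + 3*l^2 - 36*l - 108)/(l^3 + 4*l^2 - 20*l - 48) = (l^2 - 3*l - 18)/(l^2 - 2*l - 8)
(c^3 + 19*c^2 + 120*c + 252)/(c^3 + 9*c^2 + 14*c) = (c^2 + 12*c + 36)/(c*(c + 2))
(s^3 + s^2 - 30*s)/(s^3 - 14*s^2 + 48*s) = (s^2 + s - 30)/(s^2 - 14*s + 48)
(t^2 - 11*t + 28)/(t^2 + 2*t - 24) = (t - 7)/(t + 6)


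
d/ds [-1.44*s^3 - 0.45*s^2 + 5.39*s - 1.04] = -4.32*s^2 - 0.9*s + 5.39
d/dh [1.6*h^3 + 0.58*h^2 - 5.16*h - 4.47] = 4.8*h^2 + 1.16*h - 5.16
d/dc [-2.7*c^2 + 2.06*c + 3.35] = 2.06 - 5.4*c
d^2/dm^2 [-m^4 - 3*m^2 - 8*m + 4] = -12*m^2 - 6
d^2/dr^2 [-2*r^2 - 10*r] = -4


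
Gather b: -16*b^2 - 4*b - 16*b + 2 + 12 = -16*b^2 - 20*b + 14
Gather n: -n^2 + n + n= -n^2 + 2*n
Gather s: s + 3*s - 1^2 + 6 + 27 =4*s + 32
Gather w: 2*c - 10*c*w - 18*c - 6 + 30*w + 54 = -16*c + w*(30 - 10*c) + 48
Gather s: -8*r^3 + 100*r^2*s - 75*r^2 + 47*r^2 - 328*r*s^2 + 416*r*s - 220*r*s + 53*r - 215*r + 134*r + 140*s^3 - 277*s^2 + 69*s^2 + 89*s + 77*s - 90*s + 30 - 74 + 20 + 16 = -8*r^3 - 28*r^2 - 28*r + 140*s^3 + s^2*(-328*r - 208) + s*(100*r^2 + 196*r + 76) - 8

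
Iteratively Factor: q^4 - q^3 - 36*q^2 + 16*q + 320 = (q + 4)*(q^3 - 5*q^2 - 16*q + 80) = (q - 4)*(q + 4)*(q^2 - q - 20) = (q - 5)*(q - 4)*(q + 4)*(q + 4)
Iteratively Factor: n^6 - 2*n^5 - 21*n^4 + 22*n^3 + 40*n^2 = (n)*(n^5 - 2*n^4 - 21*n^3 + 22*n^2 + 40*n) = n*(n + 4)*(n^4 - 6*n^3 + 3*n^2 + 10*n) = n*(n - 5)*(n + 4)*(n^3 - n^2 - 2*n) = n*(n - 5)*(n + 1)*(n + 4)*(n^2 - 2*n) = n^2*(n - 5)*(n + 1)*(n + 4)*(n - 2)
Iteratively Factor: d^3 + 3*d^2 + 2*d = (d)*(d^2 + 3*d + 2) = d*(d + 2)*(d + 1)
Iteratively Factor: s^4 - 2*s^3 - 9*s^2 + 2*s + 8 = (s - 1)*(s^3 - s^2 - 10*s - 8) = (s - 4)*(s - 1)*(s^2 + 3*s + 2) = (s - 4)*(s - 1)*(s + 2)*(s + 1)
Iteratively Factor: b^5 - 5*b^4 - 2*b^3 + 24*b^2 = (b - 3)*(b^4 - 2*b^3 - 8*b^2) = (b - 4)*(b - 3)*(b^3 + 2*b^2) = (b - 4)*(b - 3)*(b + 2)*(b^2) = b*(b - 4)*(b - 3)*(b + 2)*(b)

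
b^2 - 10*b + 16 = (b - 8)*(b - 2)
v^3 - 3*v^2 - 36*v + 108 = (v - 6)*(v - 3)*(v + 6)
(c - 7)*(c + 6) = c^2 - c - 42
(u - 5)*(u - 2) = u^2 - 7*u + 10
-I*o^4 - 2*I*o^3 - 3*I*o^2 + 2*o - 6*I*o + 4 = (o + 2)*(o - 2*I)*(o + I)*(-I*o + 1)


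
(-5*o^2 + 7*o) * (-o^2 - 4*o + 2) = 5*o^4 + 13*o^3 - 38*o^2 + 14*o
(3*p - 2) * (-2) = 4 - 6*p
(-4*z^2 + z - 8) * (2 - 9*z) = 36*z^3 - 17*z^2 + 74*z - 16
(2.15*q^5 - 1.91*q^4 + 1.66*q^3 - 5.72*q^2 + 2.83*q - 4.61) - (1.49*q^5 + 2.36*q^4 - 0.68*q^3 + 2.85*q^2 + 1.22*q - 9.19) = 0.66*q^5 - 4.27*q^4 + 2.34*q^3 - 8.57*q^2 + 1.61*q + 4.58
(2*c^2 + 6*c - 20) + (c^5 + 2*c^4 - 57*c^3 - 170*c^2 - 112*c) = c^5 + 2*c^4 - 57*c^3 - 168*c^2 - 106*c - 20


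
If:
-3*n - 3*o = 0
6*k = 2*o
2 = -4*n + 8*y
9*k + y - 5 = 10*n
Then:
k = 19/150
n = -19/50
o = 19/50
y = 3/50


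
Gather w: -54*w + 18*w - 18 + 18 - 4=-36*w - 4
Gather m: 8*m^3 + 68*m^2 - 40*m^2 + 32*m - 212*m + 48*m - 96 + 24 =8*m^3 + 28*m^2 - 132*m - 72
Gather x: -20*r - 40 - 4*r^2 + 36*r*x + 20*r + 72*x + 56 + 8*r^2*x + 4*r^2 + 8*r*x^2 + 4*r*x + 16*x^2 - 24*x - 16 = x^2*(8*r + 16) + x*(8*r^2 + 40*r + 48)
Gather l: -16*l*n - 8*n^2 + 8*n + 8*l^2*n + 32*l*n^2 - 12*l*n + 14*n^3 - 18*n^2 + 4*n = 8*l^2*n + l*(32*n^2 - 28*n) + 14*n^3 - 26*n^2 + 12*n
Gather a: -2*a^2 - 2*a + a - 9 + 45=-2*a^2 - a + 36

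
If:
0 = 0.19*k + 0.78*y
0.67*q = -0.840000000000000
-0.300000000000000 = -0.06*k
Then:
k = 5.00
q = -1.25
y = -1.22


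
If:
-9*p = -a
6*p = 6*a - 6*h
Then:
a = 9*p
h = 8*p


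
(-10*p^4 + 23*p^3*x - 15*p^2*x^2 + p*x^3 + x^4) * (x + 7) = -10*p^4*x - 70*p^4 + 23*p^3*x^2 + 161*p^3*x - 15*p^2*x^3 - 105*p^2*x^2 + p*x^4 + 7*p*x^3 + x^5 + 7*x^4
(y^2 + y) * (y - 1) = y^3 - y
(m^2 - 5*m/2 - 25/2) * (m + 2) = m^3 - m^2/2 - 35*m/2 - 25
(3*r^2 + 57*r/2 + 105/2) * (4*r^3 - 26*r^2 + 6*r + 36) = 12*r^5 + 36*r^4 - 513*r^3 - 1086*r^2 + 1341*r + 1890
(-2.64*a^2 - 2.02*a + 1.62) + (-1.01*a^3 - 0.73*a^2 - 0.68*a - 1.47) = -1.01*a^3 - 3.37*a^2 - 2.7*a + 0.15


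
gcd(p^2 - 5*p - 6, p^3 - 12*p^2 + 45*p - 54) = p - 6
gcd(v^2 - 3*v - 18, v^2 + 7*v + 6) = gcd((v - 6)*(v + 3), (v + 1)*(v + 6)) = 1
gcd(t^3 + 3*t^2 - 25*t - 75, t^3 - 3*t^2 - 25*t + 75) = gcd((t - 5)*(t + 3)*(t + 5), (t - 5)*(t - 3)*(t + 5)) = t^2 - 25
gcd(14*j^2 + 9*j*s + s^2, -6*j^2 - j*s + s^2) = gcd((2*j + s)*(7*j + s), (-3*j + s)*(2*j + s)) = 2*j + s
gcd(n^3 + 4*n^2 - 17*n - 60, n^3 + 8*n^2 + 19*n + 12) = n + 3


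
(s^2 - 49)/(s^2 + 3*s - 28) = (s - 7)/(s - 4)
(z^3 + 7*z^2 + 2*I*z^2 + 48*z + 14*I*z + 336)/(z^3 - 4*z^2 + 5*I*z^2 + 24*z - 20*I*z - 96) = (z^2 + z*(7 - 6*I) - 42*I)/(z^2 - z*(4 + 3*I) + 12*I)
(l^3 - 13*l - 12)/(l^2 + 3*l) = l - 3 - 4/l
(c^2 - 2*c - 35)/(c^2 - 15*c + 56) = (c + 5)/(c - 8)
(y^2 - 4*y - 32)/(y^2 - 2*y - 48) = (y + 4)/(y + 6)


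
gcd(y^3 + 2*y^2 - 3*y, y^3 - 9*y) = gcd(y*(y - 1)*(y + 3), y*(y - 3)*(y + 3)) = y^2 + 3*y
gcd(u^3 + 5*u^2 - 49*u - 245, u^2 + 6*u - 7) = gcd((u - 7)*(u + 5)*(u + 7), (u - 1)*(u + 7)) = u + 7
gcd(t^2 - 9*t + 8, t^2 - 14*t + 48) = t - 8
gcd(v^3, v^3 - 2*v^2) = v^2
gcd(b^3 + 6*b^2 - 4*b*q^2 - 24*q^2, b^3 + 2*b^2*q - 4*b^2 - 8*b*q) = b + 2*q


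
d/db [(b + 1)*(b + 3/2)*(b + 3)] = 3*b^2 + 11*b + 9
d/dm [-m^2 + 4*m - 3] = 4 - 2*m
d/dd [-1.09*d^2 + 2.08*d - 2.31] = 2.08 - 2.18*d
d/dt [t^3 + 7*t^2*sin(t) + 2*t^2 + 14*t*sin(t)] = 7*t^2*cos(t) + 3*t^2 + 14*sqrt(2)*t*sin(t + pi/4) + 4*t + 14*sin(t)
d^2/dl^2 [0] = 0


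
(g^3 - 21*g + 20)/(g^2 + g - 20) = g - 1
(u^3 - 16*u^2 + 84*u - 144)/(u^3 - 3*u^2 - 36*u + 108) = (u^2 - 10*u + 24)/(u^2 + 3*u - 18)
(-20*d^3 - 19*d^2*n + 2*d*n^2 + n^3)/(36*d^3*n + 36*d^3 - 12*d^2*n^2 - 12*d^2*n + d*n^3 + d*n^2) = (-20*d^3 - 19*d^2*n + 2*d*n^2 + n^3)/(d*(36*d^2*n + 36*d^2 - 12*d*n^2 - 12*d*n + n^3 + n^2))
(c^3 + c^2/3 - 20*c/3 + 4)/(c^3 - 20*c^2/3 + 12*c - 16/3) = (c + 3)/(c - 4)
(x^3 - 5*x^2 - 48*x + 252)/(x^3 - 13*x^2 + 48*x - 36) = (x + 7)/(x - 1)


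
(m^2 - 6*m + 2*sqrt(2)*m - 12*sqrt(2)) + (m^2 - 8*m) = 2*m^2 - 14*m + 2*sqrt(2)*m - 12*sqrt(2)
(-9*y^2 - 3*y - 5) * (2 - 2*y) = 18*y^3 - 12*y^2 + 4*y - 10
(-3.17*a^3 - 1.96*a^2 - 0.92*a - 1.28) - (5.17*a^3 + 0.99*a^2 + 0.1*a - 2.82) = -8.34*a^3 - 2.95*a^2 - 1.02*a + 1.54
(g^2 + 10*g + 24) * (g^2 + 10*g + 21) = g^4 + 20*g^3 + 145*g^2 + 450*g + 504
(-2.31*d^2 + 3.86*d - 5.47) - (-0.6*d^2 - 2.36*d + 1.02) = -1.71*d^2 + 6.22*d - 6.49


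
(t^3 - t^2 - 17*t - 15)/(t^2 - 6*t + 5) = (t^2 + 4*t + 3)/(t - 1)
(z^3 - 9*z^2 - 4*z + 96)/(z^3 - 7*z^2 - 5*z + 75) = (z^2 - 12*z + 32)/(z^2 - 10*z + 25)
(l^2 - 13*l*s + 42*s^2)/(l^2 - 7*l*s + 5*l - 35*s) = (l - 6*s)/(l + 5)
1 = 1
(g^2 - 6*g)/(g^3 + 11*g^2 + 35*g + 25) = g*(g - 6)/(g^3 + 11*g^2 + 35*g + 25)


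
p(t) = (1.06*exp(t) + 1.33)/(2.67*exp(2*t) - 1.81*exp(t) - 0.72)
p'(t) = (1.06*exp(t) + 1.33)*(-5.34*exp(2*t) + 1.81*exp(t))/(2.67*exp(2*t) - 1.81*exp(t) - 0.72)^2 + 1.06*exp(t)/(2.67*exp(2*t) - 1.81*exp(t) - 0.72) = (-2.8302*exp(2*t) - 7.1022*exp(t) + 1.6441)*exp(t)/(7.1289*exp(4*t) - 9.6654*exp(3*t) - 0.5687*exp(2*t) + 2.6064*exp(t) + 0.5184)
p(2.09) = 0.06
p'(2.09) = -0.08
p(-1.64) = -1.58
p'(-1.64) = 0.03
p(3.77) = 0.01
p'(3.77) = -0.01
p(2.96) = 0.02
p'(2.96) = -0.02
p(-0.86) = -1.76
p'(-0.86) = -0.78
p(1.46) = 0.14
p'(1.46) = -0.21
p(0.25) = 1.98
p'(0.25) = -8.45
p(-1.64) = -1.58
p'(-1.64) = 0.03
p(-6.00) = -1.84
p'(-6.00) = 0.01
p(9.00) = 0.00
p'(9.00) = 0.00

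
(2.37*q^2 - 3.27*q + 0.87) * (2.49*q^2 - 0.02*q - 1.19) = 5.9013*q^4 - 8.1897*q^3 - 0.5886*q^2 + 3.8739*q - 1.0353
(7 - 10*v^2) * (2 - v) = 10*v^3 - 20*v^2 - 7*v + 14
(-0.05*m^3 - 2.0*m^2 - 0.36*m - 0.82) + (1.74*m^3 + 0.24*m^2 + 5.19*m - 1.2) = 1.69*m^3 - 1.76*m^2 + 4.83*m - 2.02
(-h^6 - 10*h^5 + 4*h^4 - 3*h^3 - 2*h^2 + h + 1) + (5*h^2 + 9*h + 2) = -h^6 - 10*h^5 + 4*h^4 - 3*h^3 + 3*h^2 + 10*h + 3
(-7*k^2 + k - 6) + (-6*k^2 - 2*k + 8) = -13*k^2 - k + 2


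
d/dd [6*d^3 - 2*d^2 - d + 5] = 18*d^2 - 4*d - 1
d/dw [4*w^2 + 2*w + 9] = 8*w + 2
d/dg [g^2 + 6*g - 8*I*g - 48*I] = 2*g + 6 - 8*I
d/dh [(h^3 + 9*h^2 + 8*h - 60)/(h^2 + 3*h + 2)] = (h^4 + 6*h^3 + 25*h^2 + 156*h + 196)/(h^4 + 6*h^3 + 13*h^2 + 12*h + 4)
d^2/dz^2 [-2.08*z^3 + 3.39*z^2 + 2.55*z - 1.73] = 6.78 - 12.48*z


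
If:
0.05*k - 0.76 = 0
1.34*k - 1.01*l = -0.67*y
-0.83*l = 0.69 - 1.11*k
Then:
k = 15.20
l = 19.50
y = -1.01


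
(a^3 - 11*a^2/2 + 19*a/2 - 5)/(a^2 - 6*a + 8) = (2*a^2 - 7*a + 5)/(2*(a - 4))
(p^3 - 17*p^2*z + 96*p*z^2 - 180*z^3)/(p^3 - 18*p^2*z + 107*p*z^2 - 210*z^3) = (-p + 6*z)/(-p + 7*z)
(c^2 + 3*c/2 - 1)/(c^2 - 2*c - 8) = (c - 1/2)/(c - 4)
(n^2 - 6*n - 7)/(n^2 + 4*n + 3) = (n - 7)/(n + 3)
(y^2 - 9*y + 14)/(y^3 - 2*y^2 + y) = (y^2 - 9*y + 14)/(y*(y^2 - 2*y + 1))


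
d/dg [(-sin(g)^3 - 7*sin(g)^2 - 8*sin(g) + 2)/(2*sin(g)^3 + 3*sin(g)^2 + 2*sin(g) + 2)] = (11*sin(g)^4 + 28*sin(g)^3 - 8*sin(g)^2 - 40*sin(g) - 20)*cos(g)/(2*sin(g)^3 + 3*sin(g)^2 + 2*sin(g) + 2)^2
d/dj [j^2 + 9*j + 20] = 2*j + 9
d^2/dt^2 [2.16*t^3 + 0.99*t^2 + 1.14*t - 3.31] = 12.96*t + 1.98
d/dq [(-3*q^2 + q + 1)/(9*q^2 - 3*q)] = (1 - 6*q)/(3*q^2*(9*q^2 - 6*q + 1))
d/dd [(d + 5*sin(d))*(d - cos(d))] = (d + 5*sin(d))*(sin(d) + 1) + (d - cos(d))*(5*cos(d) + 1)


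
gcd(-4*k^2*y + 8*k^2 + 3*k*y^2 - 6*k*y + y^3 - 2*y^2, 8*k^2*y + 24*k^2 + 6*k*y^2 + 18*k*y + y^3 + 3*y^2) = 4*k + y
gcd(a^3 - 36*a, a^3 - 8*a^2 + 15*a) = a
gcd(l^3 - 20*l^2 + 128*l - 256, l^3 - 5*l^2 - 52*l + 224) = l^2 - 12*l + 32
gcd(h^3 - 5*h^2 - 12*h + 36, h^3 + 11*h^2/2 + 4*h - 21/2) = h + 3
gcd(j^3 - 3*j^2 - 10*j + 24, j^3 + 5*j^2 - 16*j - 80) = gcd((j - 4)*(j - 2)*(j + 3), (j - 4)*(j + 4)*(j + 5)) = j - 4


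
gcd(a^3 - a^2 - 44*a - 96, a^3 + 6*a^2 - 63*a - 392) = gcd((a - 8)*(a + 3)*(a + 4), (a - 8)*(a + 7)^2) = a - 8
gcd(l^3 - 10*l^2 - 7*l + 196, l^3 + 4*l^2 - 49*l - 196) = l^2 - 3*l - 28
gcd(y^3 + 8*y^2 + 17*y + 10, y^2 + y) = y + 1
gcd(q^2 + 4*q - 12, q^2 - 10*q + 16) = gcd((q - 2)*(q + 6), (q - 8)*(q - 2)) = q - 2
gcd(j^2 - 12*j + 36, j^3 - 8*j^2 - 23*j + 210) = j - 6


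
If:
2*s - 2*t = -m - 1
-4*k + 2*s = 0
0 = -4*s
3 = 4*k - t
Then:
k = 0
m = -7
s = 0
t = -3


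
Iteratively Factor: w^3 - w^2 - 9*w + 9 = (w - 1)*(w^2 - 9) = (w - 1)*(w + 3)*(w - 3)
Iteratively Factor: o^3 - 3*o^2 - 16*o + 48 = (o - 3)*(o^2 - 16) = (o - 4)*(o - 3)*(o + 4)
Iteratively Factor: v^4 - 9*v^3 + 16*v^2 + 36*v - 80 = (v - 5)*(v^3 - 4*v^2 - 4*v + 16) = (v - 5)*(v - 4)*(v^2 - 4) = (v - 5)*(v - 4)*(v - 2)*(v + 2)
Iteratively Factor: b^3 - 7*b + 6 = (b - 2)*(b^2 + 2*b - 3) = (b - 2)*(b - 1)*(b + 3)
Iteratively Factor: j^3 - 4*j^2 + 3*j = (j - 1)*(j^2 - 3*j) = j*(j - 1)*(j - 3)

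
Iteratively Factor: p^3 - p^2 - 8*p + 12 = (p - 2)*(p^2 + p - 6) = (p - 2)^2*(p + 3)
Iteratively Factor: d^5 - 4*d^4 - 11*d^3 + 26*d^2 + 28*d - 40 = (d - 5)*(d^4 + d^3 - 6*d^2 - 4*d + 8) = (d - 5)*(d - 2)*(d^3 + 3*d^2 - 4) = (d - 5)*(d - 2)*(d + 2)*(d^2 + d - 2) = (d - 5)*(d - 2)*(d - 1)*(d + 2)*(d + 2)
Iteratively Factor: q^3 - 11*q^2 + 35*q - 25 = (q - 5)*(q^2 - 6*q + 5) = (q - 5)^2*(q - 1)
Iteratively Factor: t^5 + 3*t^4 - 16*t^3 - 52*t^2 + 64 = (t + 2)*(t^4 + t^3 - 18*t^2 - 16*t + 32) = (t - 1)*(t + 2)*(t^3 + 2*t^2 - 16*t - 32) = (t - 1)*(t + 2)*(t + 4)*(t^2 - 2*t - 8) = (t - 1)*(t + 2)^2*(t + 4)*(t - 4)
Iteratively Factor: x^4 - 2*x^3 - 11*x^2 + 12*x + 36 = (x + 2)*(x^3 - 4*x^2 - 3*x + 18) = (x - 3)*(x + 2)*(x^2 - x - 6) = (x - 3)*(x + 2)^2*(x - 3)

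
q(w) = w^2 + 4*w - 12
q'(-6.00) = -8.00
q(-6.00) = 0.00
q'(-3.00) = -2.00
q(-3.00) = -15.00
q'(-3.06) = -2.12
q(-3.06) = -14.88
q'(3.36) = 10.72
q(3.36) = 12.73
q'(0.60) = 5.20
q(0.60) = -9.24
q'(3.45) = 10.90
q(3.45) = 13.70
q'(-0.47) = 3.06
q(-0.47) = -13.66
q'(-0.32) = 3.36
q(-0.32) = -13.18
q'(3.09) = 10.18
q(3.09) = 9.91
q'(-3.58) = -3.16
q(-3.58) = -13.50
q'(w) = 2*w + 4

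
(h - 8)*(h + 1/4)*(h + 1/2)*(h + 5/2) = h^4 - 19*h^3/4 - 24*h^2 - 251*h/16 - 5/2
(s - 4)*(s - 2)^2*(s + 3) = s^4 - 5*s^3 - 4*s^2 + 44*s - 48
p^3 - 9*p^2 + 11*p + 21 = (p - 7)*(p - 3)*(p + 1)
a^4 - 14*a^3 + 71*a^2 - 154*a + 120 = (a - 5)*(a - 4)*(a - 3)*(a - 2)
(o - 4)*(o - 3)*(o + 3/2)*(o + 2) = o^4 - 7*o^3/2 - 19*o^2/2 + 21*o + 36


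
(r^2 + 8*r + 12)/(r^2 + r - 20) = (r^2 + 8*r + 12)/(r^2 + r - 20)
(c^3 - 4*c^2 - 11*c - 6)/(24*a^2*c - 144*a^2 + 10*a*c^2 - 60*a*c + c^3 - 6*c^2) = (c^2 + 2*c + 1)/(24*a^2 + 10*a*c + c^2)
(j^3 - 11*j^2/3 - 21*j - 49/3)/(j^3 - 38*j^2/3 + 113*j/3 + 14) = (3*j^2 + 10*j + 7)/(3*j^2 - 17*j - 6)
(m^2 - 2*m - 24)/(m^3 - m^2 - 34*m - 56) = (m - 6)/(m^2 - 5*m - 14)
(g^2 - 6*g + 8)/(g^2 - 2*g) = (g - 4)/g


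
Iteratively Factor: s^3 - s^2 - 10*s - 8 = (s - 4)*(s^2 + 3*s + 2) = (s - 4)*(s + 1)*(s + 2)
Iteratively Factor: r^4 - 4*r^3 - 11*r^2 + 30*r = (r + 3)*(r^3 - 7*r^2 + 10*r) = (r - 2)*(r + 3)*(r^2 - 5*r) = r*(r - 2)*(r + 3)*(r - 5)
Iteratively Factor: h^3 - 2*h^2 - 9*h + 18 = (h - 3)*(h^2 + h - 6) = (h - 3)*(h + 3)*(h - 2)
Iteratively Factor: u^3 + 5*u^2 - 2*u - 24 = (u + 4)*(u^2 + u - 6) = (u + 3)*(u + 4)*(u - 2)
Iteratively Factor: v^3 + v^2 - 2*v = (v - 1)*(v^2 + 2*v) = v*(v - 1)*(v + 2)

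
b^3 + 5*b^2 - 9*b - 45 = (b - 3)*(b + 3)*(b + 5)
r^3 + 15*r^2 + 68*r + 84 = (r + 2)*(r + 6)*(r + 7)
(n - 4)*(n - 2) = n^2 - 6*n + 8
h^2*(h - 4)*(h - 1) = h^4 - 5*h^3 + 4*h^2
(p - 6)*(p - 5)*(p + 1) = p^3 - 10*p^2 + 19*p + 30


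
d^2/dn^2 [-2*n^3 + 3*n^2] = 6 - 12*n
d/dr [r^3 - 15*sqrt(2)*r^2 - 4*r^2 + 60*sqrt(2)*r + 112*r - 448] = 3*r^2 - 30*sqrt(2)*r - 8*r + 60*sqrt(2) + 112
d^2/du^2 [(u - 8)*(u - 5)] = 2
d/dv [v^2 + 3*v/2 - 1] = 2*v + 3/2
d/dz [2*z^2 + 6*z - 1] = 4*z + 6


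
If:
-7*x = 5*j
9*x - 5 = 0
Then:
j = -7/9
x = 5/9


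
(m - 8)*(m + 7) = m^2 - m - 56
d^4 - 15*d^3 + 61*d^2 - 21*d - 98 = (d - 7)^2*(d - 2)*(d + 1)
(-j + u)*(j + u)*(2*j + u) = -2*j^3 - j^2*u + 2*j*u^2 + u^3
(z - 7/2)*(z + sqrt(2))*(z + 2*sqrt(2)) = z^3 - 7*z^2/2 + 3*sqrt(2)*z^2 - 21*sqrt(2)*z/2 + 4*z - 14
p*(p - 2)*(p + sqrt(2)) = p^3 - 2*p^2 + sqrt(2)*p^2 - 2*sqrt(2)*p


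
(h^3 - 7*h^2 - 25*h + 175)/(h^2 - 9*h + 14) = (h^2 - 25)/(h - 2)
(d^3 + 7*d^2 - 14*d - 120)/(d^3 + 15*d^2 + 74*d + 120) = (d - 4)/(d + 4)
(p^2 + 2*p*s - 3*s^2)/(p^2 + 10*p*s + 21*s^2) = (p - s)/(p + 7*s)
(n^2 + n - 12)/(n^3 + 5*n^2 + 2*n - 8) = (n - 3)/(n^2 + n - 2)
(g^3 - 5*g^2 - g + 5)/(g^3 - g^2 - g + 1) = (g - 5)/(g - 1)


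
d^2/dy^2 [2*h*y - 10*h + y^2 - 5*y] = 2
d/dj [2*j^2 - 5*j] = 4*j - 5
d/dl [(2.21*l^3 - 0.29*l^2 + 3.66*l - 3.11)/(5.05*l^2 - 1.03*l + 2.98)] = (11.1605*l^4 - 4.5526*l^3 + 1.5731*l^2 + 29.6826*l + 7.7035)/(25.5025*l^4 - 10.403*l^3 + 31.1589*l^2 - 6.1388*l + 8.8804)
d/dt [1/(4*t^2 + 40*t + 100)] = (-t - 5)/(2*(t^2 + 10*t + 25)^2)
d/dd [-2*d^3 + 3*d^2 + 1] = 6*d*(1 - d)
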